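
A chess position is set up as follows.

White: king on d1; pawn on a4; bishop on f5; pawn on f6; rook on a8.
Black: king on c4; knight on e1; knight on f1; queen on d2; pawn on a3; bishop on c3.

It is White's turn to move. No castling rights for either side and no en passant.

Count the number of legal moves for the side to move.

White to move; king on d1.
In check: yes, from the black queen on d2.
Legal moves: none.
Count: 0.

0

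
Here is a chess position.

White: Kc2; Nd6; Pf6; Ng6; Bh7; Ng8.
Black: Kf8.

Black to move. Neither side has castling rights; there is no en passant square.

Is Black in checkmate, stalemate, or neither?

checkmate

Black to move; black king on f8.
In check: yes, from the white knight on g6.
King squares — e7: attacked by Pf6; f7: attacked by Nd6; g7: attacked by Pf6; e8: attacked by Nd6; g8: attacked by Bh7.
Legal moves for Black: none.
In check with no legal moves → checkmate.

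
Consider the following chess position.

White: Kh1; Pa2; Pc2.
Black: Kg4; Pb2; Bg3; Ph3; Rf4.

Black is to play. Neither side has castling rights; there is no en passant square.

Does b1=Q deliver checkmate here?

yes

After b1=Q: white king on h1; in check: yes, from the black queen on b1.
King squares — g1: attacked by Qb1; g2: attacked by Ph3; h2: attacked by Bg3.
White has no legal moves → checkmate.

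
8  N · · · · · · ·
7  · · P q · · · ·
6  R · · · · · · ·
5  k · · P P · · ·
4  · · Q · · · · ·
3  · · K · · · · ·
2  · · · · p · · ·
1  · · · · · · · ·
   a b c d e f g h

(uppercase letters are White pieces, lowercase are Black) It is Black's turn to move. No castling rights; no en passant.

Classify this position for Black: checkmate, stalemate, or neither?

Black to move; black king on a5.
In check: yes, from the white rook on a6.
King squares — a4: attacked by Qc4; b4: attacked by Kc3; b5: attacked by Qc4; a6: attacked by Qc4; b6: attacked by Ra6.
Legal moves for Black: none.
In check with no legal moves → checkmate.

checkmate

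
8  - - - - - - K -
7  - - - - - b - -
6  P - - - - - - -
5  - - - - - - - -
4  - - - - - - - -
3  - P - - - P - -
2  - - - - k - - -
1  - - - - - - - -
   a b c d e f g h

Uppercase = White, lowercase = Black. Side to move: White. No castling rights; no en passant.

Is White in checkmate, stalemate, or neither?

White to move; white king on g8.
In check: yes, from the black bishop on f7.
King squares — f7: available; g7: available; h7: available; f8: available; h8: available.
Legal moves for White: Kh8, Kf8, Kh7, Kg7, Kxf7.
White is in check but has 5 legal moves → neither.

neither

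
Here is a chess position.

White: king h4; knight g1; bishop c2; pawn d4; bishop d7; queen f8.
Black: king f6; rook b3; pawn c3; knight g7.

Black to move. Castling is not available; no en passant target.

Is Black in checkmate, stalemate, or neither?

checkmate

Black to move; black king on f6.
In check: yes, from the white queen on f8.
King squares — e5: attacked by Pd4; f5: attacked by Bc2; g5: attacked by Kh4; e6: attacked by Bd7; g6: attacked by Bc2; e7: attacked by Qf8; f7: attacked by Qf8; g7: own knight.
Legal moves for Black: none.
In check with no legal moves → checkmate.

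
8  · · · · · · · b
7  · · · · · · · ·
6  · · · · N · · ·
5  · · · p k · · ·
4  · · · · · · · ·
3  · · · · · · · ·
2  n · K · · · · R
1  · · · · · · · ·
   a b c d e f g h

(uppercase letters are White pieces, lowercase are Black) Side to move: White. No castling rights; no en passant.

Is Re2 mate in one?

no

After Re2: black king on e5; in check: yes, from the white rook on e2.
Black has 3 legal replies: Kf6, Kd6, Kf5.
In check but a legal move exists → not checkmate.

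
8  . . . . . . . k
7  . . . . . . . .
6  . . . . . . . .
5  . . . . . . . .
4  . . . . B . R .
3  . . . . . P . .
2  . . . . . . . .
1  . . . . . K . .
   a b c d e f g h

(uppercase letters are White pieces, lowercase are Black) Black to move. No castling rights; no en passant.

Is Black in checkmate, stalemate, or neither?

Black to move; black king on h8.
In check: no.
King squares — g7: attacked by Rg4; h7: attacked by Be4; g8: attacked by Rg4.
Legal moves for Black: none.
Not in check and no legal moves → stalemate.

stalemate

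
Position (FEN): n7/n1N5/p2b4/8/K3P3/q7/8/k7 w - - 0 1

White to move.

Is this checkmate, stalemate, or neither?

checkmate

White to move; white king on a4.
In check: yes, from the black queen on a3.
King squares — a3: attacked by Bd6; b3: attacked by Qa3; b4: attacked by Qa3; a5: attacked by Qa3; b5: attacked by Pa6.
Legal moves for White: none.
In check with no legal moves → checkmate.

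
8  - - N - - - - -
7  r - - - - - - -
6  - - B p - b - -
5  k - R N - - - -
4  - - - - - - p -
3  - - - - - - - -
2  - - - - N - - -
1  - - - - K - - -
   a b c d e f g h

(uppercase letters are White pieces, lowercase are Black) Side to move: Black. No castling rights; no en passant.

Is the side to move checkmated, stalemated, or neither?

Black to move; black king on a5.
In check: yes, from the white rook on c5.
Legal moves for Black: Ka6, dxc5.
Black is in check but has 2 legal moves → neither.

neither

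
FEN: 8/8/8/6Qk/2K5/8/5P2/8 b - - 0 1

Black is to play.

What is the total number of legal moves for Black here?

1

Black to move; king on h5.
In check: yes, from the white queen on g5.
Legal moves: Kxg5.
Count: 1.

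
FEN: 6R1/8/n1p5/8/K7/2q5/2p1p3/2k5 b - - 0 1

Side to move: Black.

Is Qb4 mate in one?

After Qb4: white king on a4; in check: yes, from the black queen on b4.
King squares — a3: attacked by Qb4; b3: attacked by Qb4; b4: attacked by Na6; a5: attacked by Qb4; b5: attacked by Qb4.
White has no legal moves → checkmate.

yes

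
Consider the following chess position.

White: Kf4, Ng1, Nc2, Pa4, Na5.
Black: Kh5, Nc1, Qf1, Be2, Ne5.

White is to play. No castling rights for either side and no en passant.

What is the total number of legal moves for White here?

5

White to move; king on f4.
In check: yes, from the black queen on f1.
Legal moves: Kxe5, Ke4, Kg3, Ke3, Nf3.
Count: 5.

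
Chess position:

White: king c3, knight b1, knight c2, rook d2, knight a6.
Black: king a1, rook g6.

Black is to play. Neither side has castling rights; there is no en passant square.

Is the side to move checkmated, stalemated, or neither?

Black to move; black king on a1.
In check: yes, from the white knight on c2.
King squares — b1: available; a2: available; b2: attacked by Kc3.
Legal moves for Black: Ka2, Kxb1.
Black is in check but has 2 legal moves → neither.

neither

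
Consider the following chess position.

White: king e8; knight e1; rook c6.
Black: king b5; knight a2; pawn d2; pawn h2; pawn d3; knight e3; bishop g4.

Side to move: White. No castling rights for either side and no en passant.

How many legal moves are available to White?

22

White to move; king on e8.
In check: no.
Legal moves: Kf8, Kd8, Kf7, Ke7, Rc8, Rc7, Rh6, Rg6, Rf6, Re6, Rd6, Rb6+, Ra6, Rc5+, Rc4, Rc3, Rc2, Rc1, Nf3, Nxd3, Ng2, Nc2.
Count: 22.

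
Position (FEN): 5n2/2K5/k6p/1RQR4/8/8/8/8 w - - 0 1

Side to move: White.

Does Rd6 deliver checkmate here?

yes

After Rd6: black king on a6; in check: yes, from the white rook on d6.
King squares — a5: attacked by Rb5; b5: attacked by Qc5; b6: attacked by Rb5; a7: attacked by Qc5; b7: attacked by Rb5.
Black has no legal moves → checkmate.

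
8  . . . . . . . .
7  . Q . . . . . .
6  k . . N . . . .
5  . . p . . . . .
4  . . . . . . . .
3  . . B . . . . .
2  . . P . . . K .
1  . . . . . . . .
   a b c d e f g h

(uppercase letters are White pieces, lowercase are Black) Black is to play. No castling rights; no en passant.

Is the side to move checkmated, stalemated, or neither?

checkmate

Black to move; black king on a6.
In check: yes, from the white queen on b7.
King squares — a5: attacked by Bc3; b5: attacked by Nd6; b6: attacked by Qb7; a7: attacked by Qb7; b7: attacked by Nd6.
Legal moves for Black: none.
In check with no legal moves → checkmate.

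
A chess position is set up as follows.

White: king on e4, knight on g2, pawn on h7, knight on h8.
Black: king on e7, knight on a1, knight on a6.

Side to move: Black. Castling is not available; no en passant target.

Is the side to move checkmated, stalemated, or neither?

neither

Black to move; black king on e7.
In check: no.
Legal moves for Black: Kf8, Ke8, Kd8, Kd7, Kf6, Ke6, Kd6, Nb8, Nc7, Nc5+, Nb4, Nb3, Nc2.
Black has 13 legal moves and is not in check → neither.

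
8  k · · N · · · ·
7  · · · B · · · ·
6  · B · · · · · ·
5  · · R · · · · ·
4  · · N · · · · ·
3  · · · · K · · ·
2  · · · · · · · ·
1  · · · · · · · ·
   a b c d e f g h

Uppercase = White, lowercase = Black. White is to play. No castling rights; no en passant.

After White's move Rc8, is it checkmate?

After Rc8: black king on a8; in check: yes, from the white rook on c8.
King squares — a7: attacked by Bb6; b7: attacked by Nd8; b8: attacked by Rc8.
Black has no legal moves → checkmate.

yes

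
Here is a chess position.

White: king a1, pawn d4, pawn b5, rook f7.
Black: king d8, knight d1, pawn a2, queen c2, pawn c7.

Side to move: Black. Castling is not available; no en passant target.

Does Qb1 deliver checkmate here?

After Qb1: white king on a1; in check: yes, from the black queen on b1.
King squares — b1: attacked by Pa2; a2: attacked by Qb1; b2: attacked by Qb1.
White has no legal moves → checkmate.

yes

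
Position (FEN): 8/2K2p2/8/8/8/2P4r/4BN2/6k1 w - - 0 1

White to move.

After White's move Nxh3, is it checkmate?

After Nxh3: black king on g1; in check: yes, from the white knight on h3.
Black has 3 legal replies: Kh2, Kg2, Kh1.
In check but a legal move exists → not checkmate.

no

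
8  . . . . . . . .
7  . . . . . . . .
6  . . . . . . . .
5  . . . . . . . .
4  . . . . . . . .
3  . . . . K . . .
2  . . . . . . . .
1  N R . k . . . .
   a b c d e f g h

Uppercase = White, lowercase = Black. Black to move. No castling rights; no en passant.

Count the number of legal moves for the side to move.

Black to move; king on d1.
In check: yes, from the white rook on b1.
Legal moves: none.
Count: 0.

0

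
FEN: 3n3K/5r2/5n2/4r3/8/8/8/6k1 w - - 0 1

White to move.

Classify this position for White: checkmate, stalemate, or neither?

White to move; white king on h8.
In check: no.
King squares — g7: attacked by Rf7; h7: attacked by Nf6; g8: attacked by Nf6.
Legal moves for White: none.
Not in check and no legal moves → stalemate.

stalemate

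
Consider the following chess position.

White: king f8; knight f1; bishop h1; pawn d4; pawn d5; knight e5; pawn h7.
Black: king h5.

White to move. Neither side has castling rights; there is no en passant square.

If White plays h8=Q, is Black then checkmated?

After h8=Q: black king on h5; in check: yes, from the white queen on h8.
Black has 1 legal reply: Kg5.
In check but a legal move exists → not checkmate.

no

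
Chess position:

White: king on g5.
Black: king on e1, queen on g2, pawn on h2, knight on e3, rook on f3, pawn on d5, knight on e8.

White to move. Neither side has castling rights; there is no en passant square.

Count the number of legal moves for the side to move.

White to move; king on g5.
In check: yes, from the black queen on g2.
Legal moves: Kh6, Kh5, Kh4.
Count: 3.

3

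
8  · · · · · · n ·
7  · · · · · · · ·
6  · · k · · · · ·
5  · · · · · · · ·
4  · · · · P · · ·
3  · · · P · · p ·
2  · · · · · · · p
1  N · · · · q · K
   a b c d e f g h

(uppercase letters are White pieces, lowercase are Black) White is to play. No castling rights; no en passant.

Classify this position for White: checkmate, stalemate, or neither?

White to move; white king on h1.
In check: yes, from the black queen on f1.
King squares — g1: attacked by Qf1; g2: attacked by Qf1; h2: attacked by Pg3.
Legal moves for White: none.
In check with no legal moves → checkmate.

checkmate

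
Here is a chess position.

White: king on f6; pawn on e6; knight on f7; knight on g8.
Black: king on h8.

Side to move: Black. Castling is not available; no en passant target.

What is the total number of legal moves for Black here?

Black to move; king on h8.
In check: yes, from the white knight on f7.
Legal moves: Kxg8, Kh7.
Count: 2.

2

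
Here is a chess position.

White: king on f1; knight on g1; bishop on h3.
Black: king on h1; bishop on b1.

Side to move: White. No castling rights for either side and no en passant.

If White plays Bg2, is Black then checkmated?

After Bg2: black king on h1; in check: yes, from the white bishop on g2.
Black has 1 legal reply: Kh2.
In check but a legal move exists → not checkmate.

no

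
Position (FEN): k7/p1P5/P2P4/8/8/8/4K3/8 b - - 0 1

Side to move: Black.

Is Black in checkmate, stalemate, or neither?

Black to move; black king on a8.
In check: no.
King squares — a7: own pawn; b7: attacked by Pa6; b8: attacked by Pc7.
Legal moves for Black: none.
Not in check and no legal moves → stalemate.

stalemate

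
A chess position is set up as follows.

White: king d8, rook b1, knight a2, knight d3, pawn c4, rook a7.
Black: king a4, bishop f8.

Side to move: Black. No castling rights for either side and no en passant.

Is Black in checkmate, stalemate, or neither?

Black to move; black king on a4.
In check: yes, from the white rook on a7.
King squares — a3: attacked by Ra7; b3: attacked by Rb1; b4: attacked by Rb1; a5: attacked by Ra7; b5: attacked by Rb1.
Legal moves for Black: none.
In check with no legal moves → checkmate.

checkmate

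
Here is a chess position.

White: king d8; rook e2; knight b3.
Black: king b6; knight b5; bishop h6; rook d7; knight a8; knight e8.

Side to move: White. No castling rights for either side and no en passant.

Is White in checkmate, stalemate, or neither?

neither

White to move; white king on d8.
In check: yes, from the black rook on d7.
King squares — c7: attacked by Nb5; d7: available; e7: attacked by Rd7; c8: available; e8: available.
Legal moves for White: Kxe8, Kc8, Kxd7.
White is in check but has 3 legal moves → neither.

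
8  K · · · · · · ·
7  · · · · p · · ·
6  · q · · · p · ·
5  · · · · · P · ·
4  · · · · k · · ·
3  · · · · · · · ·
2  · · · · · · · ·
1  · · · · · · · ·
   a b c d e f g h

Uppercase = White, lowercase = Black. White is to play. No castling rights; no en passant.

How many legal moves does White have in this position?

White to move; king on a8.
In check: no.
Legal moves: none.
Count: 0.

0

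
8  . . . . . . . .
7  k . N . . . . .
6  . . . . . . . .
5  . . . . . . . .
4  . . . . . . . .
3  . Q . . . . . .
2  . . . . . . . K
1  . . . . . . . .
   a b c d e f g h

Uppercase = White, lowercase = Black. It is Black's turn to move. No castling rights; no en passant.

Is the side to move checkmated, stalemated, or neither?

stalemate

Black to move; black king on a7.
In check: no.
King squares — a6: attacked by Nc7; b6: attacked by Qb3; b7: attacked by Qb3; a8: attacked by Nc7; b8: attacked by Qb3.
Legal moves for Black: none.
Not in check and no legal moves → stalemate.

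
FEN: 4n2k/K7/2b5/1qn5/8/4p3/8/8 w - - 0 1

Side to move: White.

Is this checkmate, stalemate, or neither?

White to move; white king on a7.
In check: no.
King squares — a6: attacked by Qb5; b6: attacked by Qb5; b7: attacked by Qb5; a8: attacked by Bc6; b8: attacked by Qb5.
Legal moves for White: none.
Not in check and no legal moves → stalemate.

stalemate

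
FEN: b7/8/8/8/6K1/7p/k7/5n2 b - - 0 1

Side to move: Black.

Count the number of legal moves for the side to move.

Black to move; king on a2.
In check: no.
Legal moves: Bb7, Bc6, Bd5, Be4, Bf3+, Bg2, Bh1, Kb3, Ka3, Kb2, Kb1, Ka1, Ng3, Ne3+, Nh2+, Nd2, h2.
Count: 17.

17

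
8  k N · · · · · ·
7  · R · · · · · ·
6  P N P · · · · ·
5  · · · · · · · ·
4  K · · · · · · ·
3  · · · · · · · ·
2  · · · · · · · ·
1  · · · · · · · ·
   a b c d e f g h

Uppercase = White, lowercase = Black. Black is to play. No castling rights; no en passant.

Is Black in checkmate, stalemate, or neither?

checkmate

Black to move; black king on a8.
In check: yes, from the white knight on b6.
King squares — a7: attacked by Rb7; b7: attacked by Pa6; b8: attacked by Rb7.
Legal moves for Black: none.
In check with no legal moves → checkmate.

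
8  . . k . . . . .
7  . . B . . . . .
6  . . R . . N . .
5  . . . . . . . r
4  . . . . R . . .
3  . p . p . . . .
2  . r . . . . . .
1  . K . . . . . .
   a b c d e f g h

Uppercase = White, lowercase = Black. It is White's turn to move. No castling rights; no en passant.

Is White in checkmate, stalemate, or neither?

neither

White to move; white king on b1.
In check: yes, from the black rook on b2.
Legal moves for White: Kxb2, Kc1, Ka1.
White is in check but has 3 legal moves → neither.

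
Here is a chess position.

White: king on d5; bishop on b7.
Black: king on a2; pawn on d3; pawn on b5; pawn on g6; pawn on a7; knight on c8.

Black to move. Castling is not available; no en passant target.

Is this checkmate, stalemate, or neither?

Black to move; black king on a2.
In check: no.
Legal moves for Black: Ne7+, Nd6, Nb6+, Kb3, Ka3, Kb2, Kb1, Ka1, a6, g5, b4, d2, a5.
Black has 13 legal moves and is not in check → neither.

neither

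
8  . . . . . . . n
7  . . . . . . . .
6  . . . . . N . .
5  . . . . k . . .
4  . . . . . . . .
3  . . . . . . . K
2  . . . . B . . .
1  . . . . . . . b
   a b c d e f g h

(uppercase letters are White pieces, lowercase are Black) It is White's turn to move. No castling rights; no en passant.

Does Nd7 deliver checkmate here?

After Nd7: black king on e5; in check: yes, from the white knight on d7.
Black has 7 legal replies: Ke6, Kd6, Kf5, Kd5, Kf4, Ke4, Kd4.
In check but a legal move exists → not checkmate.

no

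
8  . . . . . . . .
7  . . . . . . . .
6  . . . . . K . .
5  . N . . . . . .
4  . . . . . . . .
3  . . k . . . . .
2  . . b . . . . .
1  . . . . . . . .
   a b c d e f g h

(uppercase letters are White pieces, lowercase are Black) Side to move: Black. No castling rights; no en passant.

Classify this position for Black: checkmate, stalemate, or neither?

neither

Black to move; black king on c3.
In check: yes, from the white knight on b5.
King squares — b2: available; c2: own bishop; d2: available; b3: available; d3: available; b4: available; c4: available; d4: attacked by Nb5.
Legal moves for Black: Kc4, Kb4, Kd3, Kb3, Kd2, Kb2.
Black is in check but has 6 legal moves → neither.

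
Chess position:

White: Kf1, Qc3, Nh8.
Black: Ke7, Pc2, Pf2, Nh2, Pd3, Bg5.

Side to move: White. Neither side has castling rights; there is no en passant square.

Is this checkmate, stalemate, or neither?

neither

White to move; white king on f1.
In check: yes, from the black knight on h2.
Legal moves for White: Kg2, Kxf2.
White is in check but has 2 legal moves → neither.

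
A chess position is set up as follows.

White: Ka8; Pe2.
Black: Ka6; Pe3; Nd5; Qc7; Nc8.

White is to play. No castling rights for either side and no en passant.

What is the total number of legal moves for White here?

White to move; king on a8.
In check: no.
Legal moves: none.
Count: 0.

0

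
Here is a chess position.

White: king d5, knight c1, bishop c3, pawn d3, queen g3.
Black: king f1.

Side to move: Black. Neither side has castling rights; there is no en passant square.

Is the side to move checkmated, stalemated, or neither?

stalemate

Black to move; black king on f1.
In check: no.
King squares — e1: attacked by Bc3; g1: attacked by Qg3; e2: attacked by Nc1; f2: attacked by Qg3; g2: attacked by Qg3.
Legal moves for Black: none.
Not in check and no legal moves → stalemate.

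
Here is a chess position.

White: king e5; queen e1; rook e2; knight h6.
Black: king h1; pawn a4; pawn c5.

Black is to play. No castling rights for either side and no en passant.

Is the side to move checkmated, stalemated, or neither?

checkmate

Black to move; black king on h1.
In check: yes, from the white queen on e1.
King squares — g1: attacked by Qe1; g2: attacked by Re2; h2: attacked by Re2.
Legal moves for Black: none.
In check with no legal moves → checkmate.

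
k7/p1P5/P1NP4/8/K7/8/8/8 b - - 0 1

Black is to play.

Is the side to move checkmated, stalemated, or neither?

stalemate

Black to move; black king on a8.
In check: no.
King squares — a7: own pawn; b7: attacked by Pa6; b8: attacked by Nc6.
Legal moves for Black: none.
Not in check and no legal moves → stalemate.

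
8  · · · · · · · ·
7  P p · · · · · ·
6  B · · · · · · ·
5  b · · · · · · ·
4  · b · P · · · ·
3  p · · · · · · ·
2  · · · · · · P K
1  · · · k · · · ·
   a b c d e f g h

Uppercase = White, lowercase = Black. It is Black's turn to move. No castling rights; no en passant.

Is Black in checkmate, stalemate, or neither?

neither

Black to move; black king on d1.
In check: no.
Legal moves for Black: Bd8, Bc7+, Bb6, Bf8, Be7, Bd6+, Bc5, Bc3, Bd2, Be1, Kd2, Kc2, Ke1, Kc1, bxa6, b6, a2, b5.
Black has 18 legal moves and is not in check → neither.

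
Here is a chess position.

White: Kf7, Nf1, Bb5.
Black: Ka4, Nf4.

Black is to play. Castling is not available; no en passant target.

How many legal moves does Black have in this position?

Black to move; king on a4.
In check: yes, from the white bishop on b5.
Legal moves: Kxb5, Ka5, Kb4, Kb3, Ka3.
Count: 5.

5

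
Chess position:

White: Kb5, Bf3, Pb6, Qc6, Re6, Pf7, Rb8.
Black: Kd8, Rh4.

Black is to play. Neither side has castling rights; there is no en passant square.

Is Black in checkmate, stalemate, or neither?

checkmate

Black to move; black king on d8.
In check: yes, from the white rook on b8.
King squares — c7: attacked by Pb6; d7: attacked by Qc6; e7: attacked by Re6; c8: attacked by Qc6; e8: attacked by Qc6.
Legal moves for Black: none.
In check with no legal moves → checkmate.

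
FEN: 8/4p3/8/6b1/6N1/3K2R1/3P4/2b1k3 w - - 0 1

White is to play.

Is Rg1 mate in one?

yes

After Rg1: black king on e1; in check: yes, from the white rook on g1.
King squares — d1: attacked by Rg1; f1: attacked by Rg1; d2: attacked by Kd3; e2: attacked by Kd3; f2: attacked by Ng4.
Black has no legal moves → checkmate.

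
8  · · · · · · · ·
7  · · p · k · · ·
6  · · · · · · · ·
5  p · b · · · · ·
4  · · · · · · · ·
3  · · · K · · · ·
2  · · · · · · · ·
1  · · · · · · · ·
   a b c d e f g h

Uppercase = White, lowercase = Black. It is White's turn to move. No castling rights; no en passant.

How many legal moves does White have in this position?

6

White to move; king on d3.
In check: no.
Legal moves: Ke4, Kc4, Kc3, Ke2, Kd2, Kc2.
Count: 6.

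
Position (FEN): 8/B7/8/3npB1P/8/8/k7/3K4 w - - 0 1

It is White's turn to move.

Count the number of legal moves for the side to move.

White to move; king on d1.
In check: no.
Legal moves: Bb8, Bb6, Bc5, Bd4, Be3, Bf2, Bg1, Bc8, Bh7, Bd7, Bg6, Be6, Bg4, Be4, Bh3, Bd3, Bc2, Bb1+, Ke2, Kd2, Kc2, Ke1, Kc1, h6.
Count: 24.

24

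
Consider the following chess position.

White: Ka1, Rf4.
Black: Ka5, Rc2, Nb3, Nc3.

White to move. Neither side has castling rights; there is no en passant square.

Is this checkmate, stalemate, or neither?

White to move; white king on a1.
In check: yes, from the black knight on b3.
King squares — b1: attacked by Nc3; a2: attacked by Rc2; b2: attacked by Rc2.
Legal moves for White: none.
In check with no legal moves → checkmate.

checkmate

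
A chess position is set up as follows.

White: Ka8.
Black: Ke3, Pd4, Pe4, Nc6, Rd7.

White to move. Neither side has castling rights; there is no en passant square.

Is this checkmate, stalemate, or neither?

stalemate

White to move; white king on a8.
In check: no.
King squares — a7: attacked by Nc6; b7: attacked by Rd7; b8: attacked by Nc6.
Legal moves for White: none.
Not in check and no legal moves → stalemate.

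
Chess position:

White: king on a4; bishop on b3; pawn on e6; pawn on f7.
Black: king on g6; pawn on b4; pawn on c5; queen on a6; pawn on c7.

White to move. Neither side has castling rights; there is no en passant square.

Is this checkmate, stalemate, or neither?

checkmate

White to move; white king on a4.
In check: yes, from the black queen on a6.
King squares — a3: attacked by Pb4; b3: own bishop; b4: attacked by Pc5; a5: attacked by Qa6; b5: attacked by Qa6.
Legal moves for White: none.
In check with no legal moves → checkmate.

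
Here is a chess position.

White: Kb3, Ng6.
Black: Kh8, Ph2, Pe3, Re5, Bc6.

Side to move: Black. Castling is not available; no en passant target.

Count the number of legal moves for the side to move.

Black to move; king on h8.
In check: yes, from the white knight on g6.
Legal moves: Kg8, Kh7, Kg7.
Count: 3.

3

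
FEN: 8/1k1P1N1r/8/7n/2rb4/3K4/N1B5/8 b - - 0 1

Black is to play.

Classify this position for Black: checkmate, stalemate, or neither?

Black to move; black king on b7.
In check: no.
Legal moves for Black include: Rh8, Rg7, Rxf7, Rh6, Kb8, Ka8, Kc7, Ka7, Kc6, Kb6, Ka6, Ng7, Nf6, Nf4+, Ng3, Bh8, Bg7, Ba7, ... (list truncated; more exist).
Black has legal moves and is not in check → neither.

neither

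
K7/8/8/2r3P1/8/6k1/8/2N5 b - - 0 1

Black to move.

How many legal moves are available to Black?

Black to move; king on g3.
In check: no.
Legal moves: Rc8+, Rc7, Rc6, Rxg5, Rf5, Re5, Rd5, Rb5, Ra5+, Rc4, Rc3, Rc2, Rxc1, Kh4, Kg4, Kf4, Kh3, Kf3, Kh2, Kg2, Kf2.
Count: 21.

21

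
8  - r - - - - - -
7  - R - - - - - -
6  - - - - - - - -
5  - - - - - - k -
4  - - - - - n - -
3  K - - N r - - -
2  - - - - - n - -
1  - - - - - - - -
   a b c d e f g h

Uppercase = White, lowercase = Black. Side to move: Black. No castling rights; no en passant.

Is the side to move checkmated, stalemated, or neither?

neither

Black to move; black king on g5.
In check: no.
Legal moves for Black include: Rh8, Rg8, Rf8, Rbe8, Rd8, Rc8, Ra8+, Rxb7, Kh6, Kg6, Kf6, Kh5, Kf5, Kh4, Kg4, Ng6, Ne6, Nh5, ... (list truncated; more exist).
Black has legal moves and is not in check → neither.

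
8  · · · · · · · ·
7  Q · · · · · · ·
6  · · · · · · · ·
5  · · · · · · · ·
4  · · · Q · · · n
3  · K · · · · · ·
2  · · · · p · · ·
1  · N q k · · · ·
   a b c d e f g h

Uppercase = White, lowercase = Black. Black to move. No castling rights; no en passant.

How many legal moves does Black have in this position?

2

Black to move; king on d1.
In check: yes, from the white queen on d4.
Legal moves: Ke1, Qd2.
Count: 2.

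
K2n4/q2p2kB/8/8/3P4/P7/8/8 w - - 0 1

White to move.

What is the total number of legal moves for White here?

1

White to move; king on a8.
In check: yes, from the black queen on a7.
Legal moves: Kxa7.
Count: 1.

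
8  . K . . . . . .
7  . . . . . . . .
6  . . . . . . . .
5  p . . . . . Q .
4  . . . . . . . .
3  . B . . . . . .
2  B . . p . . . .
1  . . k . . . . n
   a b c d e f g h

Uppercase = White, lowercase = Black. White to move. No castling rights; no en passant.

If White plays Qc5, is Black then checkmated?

After Qc5: black king on c1; in check: yes, from the white queen on c5.
Black has 1 legal reply: Kb2.
In check but a legal move exists → not checkmate.

no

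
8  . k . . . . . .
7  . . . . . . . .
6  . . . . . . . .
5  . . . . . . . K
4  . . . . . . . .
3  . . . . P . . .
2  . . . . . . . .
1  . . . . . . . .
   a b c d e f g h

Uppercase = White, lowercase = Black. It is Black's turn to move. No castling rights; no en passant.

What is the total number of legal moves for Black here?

Black to move; king on b8.
In check: no.
Legal moves: Kc8, Ka8, Kc7, Kb7, Ka7.
Count: 5.

5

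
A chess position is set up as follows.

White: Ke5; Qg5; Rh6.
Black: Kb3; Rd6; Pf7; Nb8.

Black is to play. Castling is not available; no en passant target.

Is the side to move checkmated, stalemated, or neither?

neither

Black to move; black king on b3.
In check: no.
Legal moves for Black include: Nd7+, Nc6+, Na6, Rd8, Rd7, Rxh6, Rg6, Rf6, Re6+, Rc6, Rb6, Ra6, Rd5+, Rd4, Rd3, Rd2, Rd1, Kc4, ... (list truncated; more exist).
Black has legal moves and is not in check → neither.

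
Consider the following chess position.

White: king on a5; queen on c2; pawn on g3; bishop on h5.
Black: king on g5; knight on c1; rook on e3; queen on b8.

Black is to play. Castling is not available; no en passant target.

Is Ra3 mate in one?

no

After Ra3: white king on a5; in check: yes, from the black rook on a3.
White has 1 legal reply: Qa4.
In check but a legal move exists → not checkmate.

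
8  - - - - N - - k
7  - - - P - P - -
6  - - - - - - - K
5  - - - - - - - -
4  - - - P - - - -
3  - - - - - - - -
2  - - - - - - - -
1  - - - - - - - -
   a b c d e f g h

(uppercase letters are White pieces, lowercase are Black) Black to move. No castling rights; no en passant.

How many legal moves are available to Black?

Black to move; king on h8.
In check: no.
Legal moves: none.
Count: 0.

0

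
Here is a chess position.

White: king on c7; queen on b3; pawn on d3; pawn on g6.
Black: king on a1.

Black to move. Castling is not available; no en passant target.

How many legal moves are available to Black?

0

Black to move; king on a1.
In check: no.
Legal moves: none.
Count: 0.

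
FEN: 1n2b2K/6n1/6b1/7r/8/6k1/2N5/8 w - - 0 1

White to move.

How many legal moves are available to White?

White to move; king on h8.
In check: yes, from the black rook on h5.
Legal moves: Kg8, Kxg7.
Count: 2.

2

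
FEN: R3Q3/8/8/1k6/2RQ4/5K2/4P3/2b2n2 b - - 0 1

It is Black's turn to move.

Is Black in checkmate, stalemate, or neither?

Black to move; black king on b5.
In check: yes, from the white queen on e8.
King squares — a4: attacked by Rc4; b4: attacked by Rc4; c4: attacked by Qd4; a5: attacked by Ra8; c5: attacked by Rc4; a6: attacked by Ra8; b6: attacked by Qd4; c6: attacked by Rc4.
Legal moves for Black: none.
In check with no legal moves → checkmate.

checkmate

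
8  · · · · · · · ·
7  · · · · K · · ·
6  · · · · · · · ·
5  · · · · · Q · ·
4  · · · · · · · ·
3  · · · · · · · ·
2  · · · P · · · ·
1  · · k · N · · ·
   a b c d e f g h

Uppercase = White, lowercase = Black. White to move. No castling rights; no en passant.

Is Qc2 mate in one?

yes

After Qc2: black king on c1; in check: yes, from the white queen on c2.
King squares — b1: attacked by Qc2; d1: attacked by Qc2; b2: attacked by Qc2; c2: attacked by Ne1; d2: attacked by Qc2.
Black has no legal moves → checkmate.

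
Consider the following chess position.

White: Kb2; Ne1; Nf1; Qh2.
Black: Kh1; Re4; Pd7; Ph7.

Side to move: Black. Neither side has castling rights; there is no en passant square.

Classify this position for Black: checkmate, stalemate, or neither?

checkmate

Black to move; black king on h1.
In check: yes, from the white queen on h2.
King squares — g1: attacked by Qh2; g2: attacked by Ne1; h2: attacked by Nf1.
Legal moves for Black: none.
In check with no legal moves → checkmate.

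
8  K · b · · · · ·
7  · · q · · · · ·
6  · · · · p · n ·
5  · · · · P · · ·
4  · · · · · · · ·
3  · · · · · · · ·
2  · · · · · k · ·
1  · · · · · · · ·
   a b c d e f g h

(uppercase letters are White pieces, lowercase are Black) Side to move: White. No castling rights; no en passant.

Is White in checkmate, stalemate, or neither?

White to move; white king on a8.
In check: no.
King squares — a7: attacked by Qc7; b7: attacked by Qc7; b8: attacked by Qc7.
Legal moves for White: none.
Not in check and no legal moves → stalemate.

stalemate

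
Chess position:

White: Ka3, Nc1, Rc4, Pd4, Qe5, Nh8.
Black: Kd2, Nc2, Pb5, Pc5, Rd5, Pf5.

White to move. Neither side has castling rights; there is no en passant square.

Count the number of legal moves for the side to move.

White to move; king on a3.
In check: yes, from the black knight on c2.
Legal moves: Kb3, Kb2, Ka2, Rxc2+.
Count: 4.

4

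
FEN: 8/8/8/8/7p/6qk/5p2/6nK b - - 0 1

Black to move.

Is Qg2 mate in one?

yes

After Qg2: white king on h1; in check: yes, from the black queen on g2.
King squares — g1: attacked by Pf2; g2: attacked by Kh3; h2: attacked by Qg2.
White has no legal moves → checkmate.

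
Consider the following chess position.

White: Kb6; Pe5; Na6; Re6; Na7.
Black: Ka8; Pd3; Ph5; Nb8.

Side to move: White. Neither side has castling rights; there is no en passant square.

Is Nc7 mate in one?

After Nc7: black king on a8; in check: yes, from the white knight on c7.
King squares — a7: attacked by Kb6; b7: attacked by Kb6; b8: own knight.
Black has no legal moves → checkmate.

yes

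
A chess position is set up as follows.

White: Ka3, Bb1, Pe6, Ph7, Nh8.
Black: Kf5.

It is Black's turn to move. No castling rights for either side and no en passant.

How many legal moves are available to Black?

Black to move; king on f5.
In check: yes, from the white bishop on b1.
Legal moves: Kf6, Kxe6, Kg5, Ke5, Kg4, Kf4.
Count: 6.

6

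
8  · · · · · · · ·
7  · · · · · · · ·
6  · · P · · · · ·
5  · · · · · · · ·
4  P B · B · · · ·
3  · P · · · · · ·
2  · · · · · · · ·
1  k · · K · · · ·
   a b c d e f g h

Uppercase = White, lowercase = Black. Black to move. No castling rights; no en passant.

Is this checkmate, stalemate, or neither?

Black to move; black king on a1.
In check: yes, from the white bishop on d4.
Legal moves for Black: Ka2, Kb1.
Black is in check but has 2 legal moves → neither.

neither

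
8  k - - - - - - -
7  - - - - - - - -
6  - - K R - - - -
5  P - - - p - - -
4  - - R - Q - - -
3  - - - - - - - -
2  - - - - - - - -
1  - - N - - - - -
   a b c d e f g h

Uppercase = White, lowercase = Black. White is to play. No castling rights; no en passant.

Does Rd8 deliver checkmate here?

After Rd8: black king on a8; in check: yes, from the white rook on d8.
Black has 1 legal reply: Ka7.
In check but a legal move exists → not checkmate.

no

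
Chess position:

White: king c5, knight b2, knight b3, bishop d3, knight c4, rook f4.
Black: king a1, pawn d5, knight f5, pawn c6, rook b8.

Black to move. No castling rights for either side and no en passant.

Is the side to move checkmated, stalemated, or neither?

Black to move; black king on a1.
In check: yes, from the white knight on b3.
King squares — b1: attacked by Bd3; a2: available; b2: attacked by Nc4.
Legal moves for Black: Ka2, Rxb3.
Black is in check but has 2 legal moves → neither.

neither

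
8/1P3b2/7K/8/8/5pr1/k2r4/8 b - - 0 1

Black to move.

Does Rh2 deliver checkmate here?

After Rh2: white king on h6; in check: yes, from the black rook on h2.
King squares — g5: attacked by Rg3; h5: attacked by Rh2; g6: attacked by Rg3; g7: attacked by Rg3; h7: attacked by Rh2.
White has no legal moves → checkmate.

yes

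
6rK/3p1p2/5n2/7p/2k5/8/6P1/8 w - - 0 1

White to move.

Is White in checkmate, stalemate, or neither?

checkmate

White to move; white king on h8.
In check: yes, from the black rook on g8.
King squares — g7: attacked by Rg8; h7: attacked by Nf6; g8: attacked by Nf6.
Legal moves for White: none.
In check with no legal moves → checkmate.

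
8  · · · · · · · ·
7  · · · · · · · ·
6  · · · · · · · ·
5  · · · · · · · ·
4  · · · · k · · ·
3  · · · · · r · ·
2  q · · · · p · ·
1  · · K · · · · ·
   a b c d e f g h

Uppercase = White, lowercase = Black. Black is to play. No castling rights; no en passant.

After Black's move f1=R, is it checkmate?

After f1=R: white king on c1; in check: yes, from the black rook on f1.
King squares — b1: attacked by Rf1; d1: attacked by Rf1; b2: attacked by Qa2; c2: attacked by Qa2; d2: attacked by Qa2.
White has no legal moves → checkmate.

yes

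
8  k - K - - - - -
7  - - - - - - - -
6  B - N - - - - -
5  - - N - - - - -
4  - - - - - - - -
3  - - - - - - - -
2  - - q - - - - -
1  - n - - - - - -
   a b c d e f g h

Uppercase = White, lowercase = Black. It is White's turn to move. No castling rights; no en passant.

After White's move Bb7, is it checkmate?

After Bb7: black king on a8; in check: yes, from the white bishop on b7.
King squares — a7: attacked by Nc6; b7: attacked by Nc5; b8: attacked by Nc6.
Black has no legal moves → checkmate.

yes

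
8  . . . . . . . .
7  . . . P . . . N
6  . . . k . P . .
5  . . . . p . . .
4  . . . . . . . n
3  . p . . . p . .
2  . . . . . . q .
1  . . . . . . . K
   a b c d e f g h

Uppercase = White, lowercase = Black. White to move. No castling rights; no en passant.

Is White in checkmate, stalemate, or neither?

checkmate

White to move; white king on h1.
In check: yes, from the black queen on g2.
King squares — g1: attacked by Qg2; g2: attacked by Pf3; h2: attacked by Qg2.
Legal moves for White: none.
In check with no legal moves → checkmate.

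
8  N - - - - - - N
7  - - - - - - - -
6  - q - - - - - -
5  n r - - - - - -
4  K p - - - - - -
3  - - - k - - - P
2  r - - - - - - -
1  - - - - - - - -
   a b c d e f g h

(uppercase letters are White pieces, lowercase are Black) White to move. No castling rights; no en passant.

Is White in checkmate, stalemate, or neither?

checkmate

White to move; white king on a4.
In check: yes, from the black rook on a2.
King squares — a3: attacked by Ra2; b3: attacked by Na5; b4: attacked by Rb5; a5: attacked by Ra2; b5: attacked by Qb6.
Legal moves for White: none.
In check with no legal moves → checkmate.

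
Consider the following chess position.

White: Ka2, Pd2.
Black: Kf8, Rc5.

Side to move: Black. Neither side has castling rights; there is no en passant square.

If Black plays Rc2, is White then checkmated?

After Rc2: white king on a2; in check: yes, from the black rook on c2.
White has 4 legal replies: Kb3, Ka3, Kb1, Ka1.
In check but a legal move exists → not checkmate.

no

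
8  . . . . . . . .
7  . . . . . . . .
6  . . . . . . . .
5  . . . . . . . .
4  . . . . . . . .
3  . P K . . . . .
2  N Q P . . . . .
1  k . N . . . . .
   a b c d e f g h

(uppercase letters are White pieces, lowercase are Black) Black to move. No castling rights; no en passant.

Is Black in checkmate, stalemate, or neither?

Black to move; black king on a1.
In check: yes, from the white queen on b2.
King squares — b1: attacked by Qb2; a2: attacked by Nc1; b2: attacked by Kc3.
Legal moves for Black: none.
In check with no legal moves → checkmate.

checkmate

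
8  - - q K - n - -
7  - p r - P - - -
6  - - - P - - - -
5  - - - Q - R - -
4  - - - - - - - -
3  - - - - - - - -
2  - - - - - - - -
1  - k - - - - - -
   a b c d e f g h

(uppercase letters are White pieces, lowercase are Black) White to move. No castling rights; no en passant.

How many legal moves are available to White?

White to move; king on d8.
In check: yes, from the black queen on c8.
Legal moves: none.
Count: 0.

0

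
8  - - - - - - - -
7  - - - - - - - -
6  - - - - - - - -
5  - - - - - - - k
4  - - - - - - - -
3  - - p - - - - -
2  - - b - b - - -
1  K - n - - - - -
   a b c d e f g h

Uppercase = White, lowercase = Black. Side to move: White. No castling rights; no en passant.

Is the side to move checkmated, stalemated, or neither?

stalemate

White to move; white king on a1.
In check: no.
King squares — b1: attacked by Bc2; a2: attacked by Nc1; b2: attacked by Pc3.
Legal moves for White: none.
Not in check and no legal moves → stalemate.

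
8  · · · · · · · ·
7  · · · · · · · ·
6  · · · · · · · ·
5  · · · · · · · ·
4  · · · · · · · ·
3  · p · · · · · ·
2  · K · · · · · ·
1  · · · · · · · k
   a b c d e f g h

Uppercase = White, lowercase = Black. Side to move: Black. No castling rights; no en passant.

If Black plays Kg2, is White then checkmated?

After Kg2: white king on b2; in check: no.
White is not in check, so this cannot be checkmate.

no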